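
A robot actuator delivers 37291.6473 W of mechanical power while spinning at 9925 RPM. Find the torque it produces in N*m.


omega = 9925 * 2*pi/60 = 1039.343570 rad/s
tau = P / omega = 37291.6473 / 1039.343570 = 35.8800

35.8800 N*m


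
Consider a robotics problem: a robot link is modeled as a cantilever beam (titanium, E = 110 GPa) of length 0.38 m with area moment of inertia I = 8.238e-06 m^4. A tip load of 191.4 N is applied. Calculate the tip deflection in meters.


delta = F*L^3/(3*E*I) = 191.4*0.38^3/(3*1.100e+11*8.238e-06)
      = 10.5025008/2718540 = 3.8633e-06

3.8633e-06 m


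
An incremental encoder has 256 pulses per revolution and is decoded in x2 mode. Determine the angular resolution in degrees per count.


resolution = 360 / (PPR * 2) = 360 / 512 = 0.7031

0.7031 degrees


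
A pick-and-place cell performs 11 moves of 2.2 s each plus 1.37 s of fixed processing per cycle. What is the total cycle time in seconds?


T = 11*2.2 + 1.37 = 25.5700

25.5700 s


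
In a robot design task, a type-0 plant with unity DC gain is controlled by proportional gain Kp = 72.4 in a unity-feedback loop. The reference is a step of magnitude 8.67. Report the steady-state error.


e_ss = R/(1 + Kp) = 8.67/(1 + 72.4) = 8.67/73.4000 = 0.1181

0.1181


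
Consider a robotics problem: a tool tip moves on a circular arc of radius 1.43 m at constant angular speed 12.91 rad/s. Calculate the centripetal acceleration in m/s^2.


a_c = omega^2 * r = 12.91^2 * 1.43 = 238.3354

238.3354 m/s^2


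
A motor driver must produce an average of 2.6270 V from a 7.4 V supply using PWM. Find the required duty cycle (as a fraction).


D = V_avg/V_supply = 2.6270/7.4 = 0.3550

0.3550


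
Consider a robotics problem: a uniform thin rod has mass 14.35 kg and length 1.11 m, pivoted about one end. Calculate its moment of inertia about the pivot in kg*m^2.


I = (1/3)*m*L^2 = (1/3)*14.35*1.11^2 = 5.8935

5.8935 kg*m^2


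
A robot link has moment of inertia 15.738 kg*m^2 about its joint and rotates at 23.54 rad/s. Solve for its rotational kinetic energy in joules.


KE = (1/2)*I*omega^2 = 0.5*15.738*23.54^2 = 4360.4616

4360.4616 J


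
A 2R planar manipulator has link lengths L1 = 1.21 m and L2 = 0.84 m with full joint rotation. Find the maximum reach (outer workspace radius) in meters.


r_max = L1 + L2 = 1.21 + 0.84 = 2.0500

2.0500 m


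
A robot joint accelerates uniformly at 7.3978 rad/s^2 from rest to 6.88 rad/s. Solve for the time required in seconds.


t = delta_omega / alpha = 6.88 / 7.3978 = 0.9300

0.9300 s


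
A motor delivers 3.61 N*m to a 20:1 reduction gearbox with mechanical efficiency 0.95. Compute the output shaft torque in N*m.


tau_out = tau_in * N * eta = 3.61 * 20 * 0.95 = 68.5900

68.5900 N*m


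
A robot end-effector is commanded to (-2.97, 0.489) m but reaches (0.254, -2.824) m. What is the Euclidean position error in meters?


dx = 0.254 - (-2.97) = 3.2240, dy = -2.824 - (0.489) = -3.3130
err = sqrt(10.394176 + 10.975969) = 4.6228

4.6228 m


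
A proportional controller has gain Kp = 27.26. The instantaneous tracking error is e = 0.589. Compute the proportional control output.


u_P = Kp * e = 27.26 * 0.589 = 16.0561

16.0561


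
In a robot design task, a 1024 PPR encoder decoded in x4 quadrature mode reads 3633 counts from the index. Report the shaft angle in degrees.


angle = counts * 360 / (PPR*4) = 3633 * 360 / 4096 = 319.3066

319.3066 degrees


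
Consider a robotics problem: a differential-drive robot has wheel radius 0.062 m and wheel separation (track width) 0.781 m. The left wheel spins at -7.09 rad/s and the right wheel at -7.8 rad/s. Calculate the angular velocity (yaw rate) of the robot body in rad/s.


omega = r*(wR - wL)/L = 0.062*(-7.8 - (-7.09))/0.781 = -0.0564

-0.0564 rad/s


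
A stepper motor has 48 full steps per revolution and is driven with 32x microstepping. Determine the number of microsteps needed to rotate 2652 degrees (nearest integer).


step_size = 360/(48*32) = 360/1536 = 0.234375 deg
n = 2652/(360/1536) = 2652*1536/360 = 11315.2000 -> 11315

11315 steps


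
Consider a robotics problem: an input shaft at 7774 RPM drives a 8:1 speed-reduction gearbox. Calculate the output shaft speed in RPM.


omega_out = omega_in / N = 7774 / 8 = 971.7500

971.7500 RPM


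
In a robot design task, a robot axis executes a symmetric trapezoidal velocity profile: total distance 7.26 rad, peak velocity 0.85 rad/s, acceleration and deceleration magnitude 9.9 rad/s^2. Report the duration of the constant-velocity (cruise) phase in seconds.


t_acc = v/a = 0.085859 s, d_acc = v^2/(2a) = 0.036490 rad each
d_cruise = 7.26 - 2*0.036490 = 7.187020 rad
t_cruise = d_cruise/v = 7.187020/0.85 = 8.4553

8.4553 s


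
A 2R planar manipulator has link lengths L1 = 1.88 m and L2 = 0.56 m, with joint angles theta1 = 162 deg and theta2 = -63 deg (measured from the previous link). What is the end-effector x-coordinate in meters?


x = L1*cos(th1) + L2*cos(th1+th2) = 1.88*cos(162 deg) + 0.56*cos(99 deg) = -1.8756

-1.8756 m


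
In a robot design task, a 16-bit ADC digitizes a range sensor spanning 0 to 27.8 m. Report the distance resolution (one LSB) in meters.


res = range / 2^n = 27.8/2^16 = 27.8/65536 = 4.2419e-04

4.2419e-04 m


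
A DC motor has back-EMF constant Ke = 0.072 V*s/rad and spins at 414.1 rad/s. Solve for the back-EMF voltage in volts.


V_emf = Ke * omega = 0.072*414.1 = 29.8152

29.8152 V


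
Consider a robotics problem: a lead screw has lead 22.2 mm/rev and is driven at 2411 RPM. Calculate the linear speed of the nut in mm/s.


v = lead * (RPM/60) = 22.2*2411/60 = 892.0700

892.0700 mm/s


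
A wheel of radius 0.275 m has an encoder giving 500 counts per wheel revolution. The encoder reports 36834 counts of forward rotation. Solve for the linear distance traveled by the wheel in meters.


revs = 36834/500 = 73.668000
d = revs * 2*pi*r = 73.668000 * 2*pi*0.275 = 127.2892

127.2892 m


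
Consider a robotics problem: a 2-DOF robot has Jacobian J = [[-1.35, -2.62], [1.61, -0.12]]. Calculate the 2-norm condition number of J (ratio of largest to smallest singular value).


JJ^T eigenvalues: trace(JJ^T) = 11.2934, det(JJ^T) = det(J)^2 = 19.18615204
s_max^2 = (11.2934 + sqrt(50.79627540))/2 = 9.21027529
s_min^2 = (11.2934 - sqrt(50.79627540))/2 = 2.08312471
kappa = s_max/s_min = sqrt(9.21027529/2.08312471) = 2.1027

2.1027


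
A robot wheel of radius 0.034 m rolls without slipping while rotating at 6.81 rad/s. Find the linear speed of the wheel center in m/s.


v = omega * r = 6.81 * 0.034 = 0.2315

0.2315 m/s


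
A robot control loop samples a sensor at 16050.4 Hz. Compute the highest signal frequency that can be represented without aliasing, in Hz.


f_max = f_s/2 = 16050.4/2 = 8025.2000

8025.2000 Hz


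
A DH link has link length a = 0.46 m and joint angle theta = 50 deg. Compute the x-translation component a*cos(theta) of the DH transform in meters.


a*cos(theta) = 0.46*cos(50 deg) = 0.2957

0.2957 m


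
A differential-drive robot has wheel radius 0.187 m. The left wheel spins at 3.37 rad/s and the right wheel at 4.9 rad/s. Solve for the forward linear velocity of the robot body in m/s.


v = r*(wR + wL)/2 = 0.187*(4.9 + 3.37)/2 = 0.7732

0.7732 m/s


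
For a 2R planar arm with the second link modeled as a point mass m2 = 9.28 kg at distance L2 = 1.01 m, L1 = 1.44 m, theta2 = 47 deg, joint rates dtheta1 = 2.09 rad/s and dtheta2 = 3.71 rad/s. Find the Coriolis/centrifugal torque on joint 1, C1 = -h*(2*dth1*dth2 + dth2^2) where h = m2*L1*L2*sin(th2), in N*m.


h = m2*L1*L2*sin(th2) = 9.28*1.44*1.01*sin(47 deg) = 9.870958
C1 = -h*(2*2.09*3.71 + 3.71^2) = -9.870958*29.2719 = -288.9417

-288.9417 N*m


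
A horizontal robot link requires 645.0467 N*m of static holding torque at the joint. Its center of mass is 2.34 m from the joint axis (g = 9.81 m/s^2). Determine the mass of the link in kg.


m = tau / (g*L) = 645.0467 / (9.81 * 2.34) = 28.1000

28.1000 kg


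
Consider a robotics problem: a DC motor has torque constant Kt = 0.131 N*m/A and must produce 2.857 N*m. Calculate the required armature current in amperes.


I = tau / Kt = 2.857/0.131 = 21.8092

21.8092 A


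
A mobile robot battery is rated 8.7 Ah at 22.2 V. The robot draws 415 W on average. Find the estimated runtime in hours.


E = 8.7*22.2 = 193.1400 Wh
t = E/P = 193.1400/415 = 0.4654

0.4654 hours


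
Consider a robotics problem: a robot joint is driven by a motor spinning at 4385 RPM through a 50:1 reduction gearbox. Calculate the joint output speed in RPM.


omega_joint = omega_motor / N = 4385 / 50 = 87.7000

87.7000 RPM


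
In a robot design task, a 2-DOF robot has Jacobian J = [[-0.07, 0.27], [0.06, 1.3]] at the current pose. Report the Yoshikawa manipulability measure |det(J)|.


det(J) = -0.07*1.3 - (0.27)*(0.06) = -0.1072
|det(J)| = 0.1072

0.1072


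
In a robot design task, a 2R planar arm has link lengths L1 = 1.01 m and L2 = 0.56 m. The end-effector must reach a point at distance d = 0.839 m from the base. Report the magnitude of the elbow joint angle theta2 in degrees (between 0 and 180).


cos(th2) = (d^2 - L1^2 - L2^2)/(2*L1*L2) = (0.839^2 - 1.01^2 - 0.56^2)/(2*1.01*0.56) = -0.55673533
th2 = acos(-0.55673533) = 123.8303 deg

123.8303 degrees


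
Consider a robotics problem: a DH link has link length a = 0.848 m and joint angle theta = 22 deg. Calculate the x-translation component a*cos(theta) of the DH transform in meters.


a*cos(theta) = 0.848*cos(22 deg) = 0.7863

0.7863 m


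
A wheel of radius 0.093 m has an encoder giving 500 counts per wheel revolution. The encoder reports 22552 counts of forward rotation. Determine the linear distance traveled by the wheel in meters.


revs = 22552/500 = 45.104000
d = revs * 2*pi*r = 45.104000 * 2*pi*0.093 = 26.3559

26.3559 m


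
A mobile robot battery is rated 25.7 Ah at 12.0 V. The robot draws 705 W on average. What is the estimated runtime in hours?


E = 25.7*12.0 = 308.4000 Wh
t = E/P = 308.4000/705 = 0.4374

0.4374 hours


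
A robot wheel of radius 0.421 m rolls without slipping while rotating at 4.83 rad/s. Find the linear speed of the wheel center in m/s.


v = omega * r = 4.83 * 0.421 = 2.0334

2.0334 m/s


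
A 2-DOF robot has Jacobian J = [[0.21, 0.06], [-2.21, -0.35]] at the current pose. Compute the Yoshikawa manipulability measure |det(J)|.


det(J) = 0.21*-0.35 - (0.06)*(-2.21) = 0.0591
|det(J)| = 0.0591

0.0591


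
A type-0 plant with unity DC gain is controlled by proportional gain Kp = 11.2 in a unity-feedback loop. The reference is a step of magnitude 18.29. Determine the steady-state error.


e_ss = R/(1 + Kp) = 18.29/(1 + 11.2) = 18.29/12.2000 = 1.4992

1.4992


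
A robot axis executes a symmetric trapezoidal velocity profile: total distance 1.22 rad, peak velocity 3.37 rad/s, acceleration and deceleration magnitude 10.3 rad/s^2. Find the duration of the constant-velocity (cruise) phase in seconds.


t_acc = v/a = 0.327184 s, d_acc = v^2/(2a) = 0.551306 rad each
d_cruise = 1.22 - 2*0.551306 = 0.117388 rad
t_cruise = d_cruise/v = 0.117388/3.37 = 0.0348

0.0348 s


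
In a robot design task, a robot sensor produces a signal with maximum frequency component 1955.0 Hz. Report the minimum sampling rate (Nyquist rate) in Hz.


f_s,min = 2*f_max = 2*1955.0 = 3910.0000

3910.0000 Hz


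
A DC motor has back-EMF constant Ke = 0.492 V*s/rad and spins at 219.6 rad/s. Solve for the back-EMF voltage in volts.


V_emf = Ke * omega = 0.492*219.6 = 108.0432

108.0432 V


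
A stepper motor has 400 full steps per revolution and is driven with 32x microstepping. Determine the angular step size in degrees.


step = 360/(400*32) = 360/12800 = 0.0281

0.0281 degrees


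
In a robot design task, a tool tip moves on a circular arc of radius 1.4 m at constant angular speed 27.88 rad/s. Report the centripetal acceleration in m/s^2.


a_c = omega^2 * r = 27.88^2 * 1.4 = 1088.2122

1088.2122 m/s^2


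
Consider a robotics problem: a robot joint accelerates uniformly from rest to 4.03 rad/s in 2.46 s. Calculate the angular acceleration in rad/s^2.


alpha = delta_omega / t = 4.03 / 2.46 = 1.6382

1.6382 rad/s^2


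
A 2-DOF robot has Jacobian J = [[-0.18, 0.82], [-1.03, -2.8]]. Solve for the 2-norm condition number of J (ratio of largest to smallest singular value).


JJ^T eigenvalues: trace(JJ^T) = 9.6057, det(JJ^T) = det(J)^2 = 1.81872196
s_max^2 = (9.6057 + sqrt(84.99458465))/2 = 9.41247538
s_min^2 = (9.6057 - sqrt(84.99458465))/2 = 0.19322462
kappa = s_max/s_min = sqrt(9.41247538/0.19322462) = 6.9794

6.9794


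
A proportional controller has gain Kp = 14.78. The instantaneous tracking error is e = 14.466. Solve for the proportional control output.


u_P = Kp * e = 14.78 * 14.466 = 213.8075

213.8075


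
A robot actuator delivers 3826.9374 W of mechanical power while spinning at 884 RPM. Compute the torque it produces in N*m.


omega = 884 * 2*pi/60 = 92.572264 rad/s
tau = P / omega = 3826.9374 / 92.572264 = 41.3400

41.3400 N*m


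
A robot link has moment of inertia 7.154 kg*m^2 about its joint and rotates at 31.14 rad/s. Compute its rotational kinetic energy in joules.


KE = (1/2)*I*omega^2 = 0.5*7.154*31.14^2 = 3468.6155

3468.6155 J


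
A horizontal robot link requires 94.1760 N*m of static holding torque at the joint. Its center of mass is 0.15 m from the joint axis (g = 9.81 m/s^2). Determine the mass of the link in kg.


m = tau / (g*L) = 94.1760 / (9.81 * 0.15) = 64.0000

64.0000 kg


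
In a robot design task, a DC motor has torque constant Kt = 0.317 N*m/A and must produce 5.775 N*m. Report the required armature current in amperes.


I = tau / Kt = 5.775/0.317 = 18.2177

18.2177 A


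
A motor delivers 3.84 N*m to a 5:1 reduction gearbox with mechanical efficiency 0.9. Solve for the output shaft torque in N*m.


tau_out = tau_in * N * eta = 3.84 * 5 * 0.9 = 17.2800

17.2800 N*m


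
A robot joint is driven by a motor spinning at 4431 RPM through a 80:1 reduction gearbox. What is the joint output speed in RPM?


omega_joint = omega_motor / N = 4431 / 80 = 55.3875

55.3875 RPM


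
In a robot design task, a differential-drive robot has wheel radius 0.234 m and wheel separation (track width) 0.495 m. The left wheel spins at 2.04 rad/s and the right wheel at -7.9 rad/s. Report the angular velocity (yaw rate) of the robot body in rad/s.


omega = r*(wR - wL)/L = 0.234*(-7.9 - (2.04))/0.495 = -4.6989

-4.6989 rad/s


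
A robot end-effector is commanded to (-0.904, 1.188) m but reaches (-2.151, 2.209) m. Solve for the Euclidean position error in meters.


dx = -2.151 - (-0.904) = -1.2470, dy = 2.209 - (1.188) = 1.0210
err = sqrt(1.555009 + 1.042441) = 1.6117

1.6117 m


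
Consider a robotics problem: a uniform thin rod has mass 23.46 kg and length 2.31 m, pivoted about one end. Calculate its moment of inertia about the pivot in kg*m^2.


I = (1/3)*m*L^2 = (1/3)*23.46*2.31^2 = 41.7283

41.7283 kg*m^2


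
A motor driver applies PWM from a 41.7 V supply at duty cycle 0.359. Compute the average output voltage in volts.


V_avg = V_supply * D = 41.7*0.359 = 14.9703

14.9703 V


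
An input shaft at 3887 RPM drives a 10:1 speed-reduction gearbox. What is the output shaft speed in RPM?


omega_out = omega_in / N = 3887 / 10 = 388.7000

388.7000 RPM


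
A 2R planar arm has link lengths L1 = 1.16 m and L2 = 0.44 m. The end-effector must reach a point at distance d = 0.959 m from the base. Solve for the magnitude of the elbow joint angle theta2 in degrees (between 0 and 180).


cos(th2) = (d^2 - L1^2 - L2^2)/(2*L1*L2) = (0.959^2 - 1.16^2 - 0.44^2)/(2*1.16*0.44) = -0.60689557
th2 = acos(-0.60689557) = 127.3654 deg

127.3654 degrees


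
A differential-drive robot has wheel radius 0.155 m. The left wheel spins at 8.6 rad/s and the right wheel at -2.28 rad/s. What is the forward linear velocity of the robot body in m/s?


v = r*(wR + wL)/2 = 0.155*(-2.28 + 8.6)/2 = 0.4898

0.4898 m/s


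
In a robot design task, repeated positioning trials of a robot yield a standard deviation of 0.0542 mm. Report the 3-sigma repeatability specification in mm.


repeatability = 3*sigma = 3*0.0542 = 0.1626

0.1626 mm


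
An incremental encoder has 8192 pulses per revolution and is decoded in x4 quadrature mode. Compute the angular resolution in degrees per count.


resolution = 360 / (PPR * 4) = 360 / 32768 = 0.0110

0.0110 degrees


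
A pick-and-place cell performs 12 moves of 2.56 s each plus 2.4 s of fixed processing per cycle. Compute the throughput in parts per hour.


T_cycle = 12*2.56 + 2.4 = 33.1200 s
rate = 3600/T = 108.6957

108.6957 parts/hour


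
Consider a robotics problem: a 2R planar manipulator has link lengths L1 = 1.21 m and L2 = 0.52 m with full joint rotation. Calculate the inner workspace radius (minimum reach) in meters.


r_min = |L1 - L2| = |1.21 - 0.52| = 0.6900

0.6900 m


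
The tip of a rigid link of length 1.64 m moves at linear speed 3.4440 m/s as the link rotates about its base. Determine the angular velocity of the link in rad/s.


omega = v / L = 3.4440 / 1.64 = 2.1000

2.1000 rad/s


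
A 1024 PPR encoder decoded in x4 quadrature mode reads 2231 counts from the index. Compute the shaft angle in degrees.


angle = counts * 360 / (PPR*4) = 2231 * 360 / 4096 = 196.0840

196.0840 degrees


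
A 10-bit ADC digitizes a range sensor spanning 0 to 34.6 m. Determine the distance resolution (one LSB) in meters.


res = range / 2^n = 34.6/2^10 = 34.6/1024 = 0.0338

0.0338 m


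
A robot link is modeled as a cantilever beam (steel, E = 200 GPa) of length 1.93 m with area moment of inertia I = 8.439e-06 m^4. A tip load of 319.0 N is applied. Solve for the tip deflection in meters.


delta = F*L^3/(3*E*I) = 319.0*1.93^3/(3*2.000e+11*8.439e-06)
      = 2293.309183/5063400 = 4.5292e-04

4.5292e-04 m


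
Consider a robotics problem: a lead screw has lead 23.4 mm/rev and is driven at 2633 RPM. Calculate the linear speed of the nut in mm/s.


v = lead * (RPM/60) = 23.4*2633/60 = 1026.8700

1026.8700 mm/s


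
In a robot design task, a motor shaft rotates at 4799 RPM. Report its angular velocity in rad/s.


omega = 4799 * 2*pi/60 = 502.5501

502.5501 rad/s


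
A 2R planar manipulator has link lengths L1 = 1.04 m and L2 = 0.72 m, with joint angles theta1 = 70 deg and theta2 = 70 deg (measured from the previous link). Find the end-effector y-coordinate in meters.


y = L1*sin(th1) + L2*sin(th1+th2) = 1.04*sin(70 deg) + 0.72*sin(140 deg) = 1.4401

1.4401 m


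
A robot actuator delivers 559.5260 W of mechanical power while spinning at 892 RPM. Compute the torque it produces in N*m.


omega = 892 * 2*pi/60 = 93.410022 rad/s
tau = P / omega = 559.5260 / 93.410022 = 5.9900

5.9900 N*m


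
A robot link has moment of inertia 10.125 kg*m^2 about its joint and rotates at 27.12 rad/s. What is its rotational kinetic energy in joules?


KE = (1/2)*I*omega^2 = 0.5*10.125*27.12^2 = 3723.4404

3723.4404 J


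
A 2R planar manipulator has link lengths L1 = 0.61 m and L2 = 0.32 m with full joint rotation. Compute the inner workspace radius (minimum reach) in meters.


r_min = |L1 - L2| = |0.61 - 0.32| = 0.2900

0.2900 m


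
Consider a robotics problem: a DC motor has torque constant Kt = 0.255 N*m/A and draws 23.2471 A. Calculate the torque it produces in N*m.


tau = Kt * I = 0.255*23.2471 = 5.9280

5.9280 N*m


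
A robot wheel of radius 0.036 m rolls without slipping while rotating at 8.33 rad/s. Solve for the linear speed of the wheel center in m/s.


v = omega * r = 8.33 * 0.036 = 0.2999

0.2999 m/s


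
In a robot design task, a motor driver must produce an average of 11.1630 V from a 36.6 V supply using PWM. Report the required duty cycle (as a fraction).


D = V_avg/V_supply = 11.1630/36.6 = 0.3050

0.3050


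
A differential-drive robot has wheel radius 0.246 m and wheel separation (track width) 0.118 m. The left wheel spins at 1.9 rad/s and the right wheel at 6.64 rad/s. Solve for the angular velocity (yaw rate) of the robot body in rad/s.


omega = r*(wR - wL)/L = 0.246*(6.64 - (1.9))/0.118 = 9.8817

9.8817 rad/s


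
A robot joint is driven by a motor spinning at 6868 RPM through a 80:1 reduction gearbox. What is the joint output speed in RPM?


omega_joint = omega_motor / N = 6868 / 80 = 85.8500

85.8500 RPM


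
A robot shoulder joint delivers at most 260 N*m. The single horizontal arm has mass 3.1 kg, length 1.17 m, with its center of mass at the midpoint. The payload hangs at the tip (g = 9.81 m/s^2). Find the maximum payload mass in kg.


tau_arm = m_arm*g*(L/2) = 3.1*9.81*1.17/2 = 17.7904 N*m
tau_payload = tau_max - tau_arm = 260 - 17.7904 = 242.2096
m_payload = tau_payload / (g*L) = 242.2096 / (9.81*1.17) = 21.1026

21.1026 kg


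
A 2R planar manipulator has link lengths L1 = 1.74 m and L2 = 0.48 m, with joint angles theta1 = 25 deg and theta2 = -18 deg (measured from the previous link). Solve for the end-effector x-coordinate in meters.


x = L1*cos(th1) + L2*cos(th1+th2) = 1.74*cos(25 deg) + 0.48*cos(7 deg) = 2.0534

2.0534 m


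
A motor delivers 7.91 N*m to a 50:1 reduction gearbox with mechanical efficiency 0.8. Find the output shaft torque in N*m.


tau_out = tau_in * N * eta = 7.91 * 50 * 0.8 = 316.4000

316.4000 N*m


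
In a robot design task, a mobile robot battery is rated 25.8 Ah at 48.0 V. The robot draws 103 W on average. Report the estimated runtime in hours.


E = 25.8*48.0 = 1238.4000 Wh
t = E/P = 1238.4000/103 = 12.0233

12.0233 hours


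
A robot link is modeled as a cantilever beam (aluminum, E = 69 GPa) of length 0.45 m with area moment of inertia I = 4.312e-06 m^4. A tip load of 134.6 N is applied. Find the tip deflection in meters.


delta = F*L^3/(3*E*I) = 134.6*0.45^3/(3*6.900e+10*4.312e-06)
      = 12.265425/892584 = 1.3741e-05

1.3741e-05 m


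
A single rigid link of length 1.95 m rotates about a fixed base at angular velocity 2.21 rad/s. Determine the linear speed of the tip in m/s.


v = L*omega = 1.95 * 2.21 = 4.3095

4.3095 m/s


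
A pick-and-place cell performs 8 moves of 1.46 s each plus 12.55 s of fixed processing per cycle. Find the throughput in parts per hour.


T_cycle = 8*1.46 + 12.55 = 24.2300 s
rate = 3600/T = 148.5761

148.5761 parts/hour


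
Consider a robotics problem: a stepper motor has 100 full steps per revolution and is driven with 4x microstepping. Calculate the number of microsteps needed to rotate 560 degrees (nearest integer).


step_size = 360/(100*4) = 360/400 = 0.900000 deg
n = 560/(360/400) = 560*400/360 = 622.2222 -> 622

622 steps


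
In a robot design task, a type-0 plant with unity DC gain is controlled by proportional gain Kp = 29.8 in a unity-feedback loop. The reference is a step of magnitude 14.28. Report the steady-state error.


e_ss = R/(1 + Kp) = 14.28/(1 + 29.8) = 14.28/30.8000 = 0.4636

0.4636


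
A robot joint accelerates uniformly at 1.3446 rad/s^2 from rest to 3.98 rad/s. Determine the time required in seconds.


t = delta_omega / alpha = 3.98 / 1.3446 = 2.9600

2.9600 s


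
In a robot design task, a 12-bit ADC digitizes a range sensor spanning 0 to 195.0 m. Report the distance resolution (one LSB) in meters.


res = range / 2^n = 195.0/2^12 = 195.0/4096 = 0.0476

0.0476 m


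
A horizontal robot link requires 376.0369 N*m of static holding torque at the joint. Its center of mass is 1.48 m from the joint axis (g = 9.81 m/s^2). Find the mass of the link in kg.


m = tau / (g*L) = 376.0369 / (9.81 * 1.48) = 25.9000

25.9000 kg


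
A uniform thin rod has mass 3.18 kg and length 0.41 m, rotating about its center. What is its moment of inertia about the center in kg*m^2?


I = (1/12)*m*L^2 = (1/12)*3.18*0.41^2 = 0.0445

0.0445 kg*m^2


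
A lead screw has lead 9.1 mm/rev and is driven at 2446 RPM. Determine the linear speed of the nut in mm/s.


v = lead * (RPM/60) = 9.1*2446/60 = 370.9767

370.9767 mm/s


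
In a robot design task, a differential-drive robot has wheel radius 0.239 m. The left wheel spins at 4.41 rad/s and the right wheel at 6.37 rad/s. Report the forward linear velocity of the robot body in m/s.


v = r*(wR + wL)/2 = 0.239*(6.37 + 4.41)/2 = 1.2882

1.2882 m/s


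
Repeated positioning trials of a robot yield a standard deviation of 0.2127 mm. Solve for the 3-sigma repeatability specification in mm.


repeatability = 3*sigma = 3*0.2127 = 0.6381

0.6381 mm


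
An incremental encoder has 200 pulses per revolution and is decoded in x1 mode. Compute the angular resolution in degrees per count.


resolution = 360 / (PPR * 1) = 360 / 200 = 1.8000

1.8000 degrees


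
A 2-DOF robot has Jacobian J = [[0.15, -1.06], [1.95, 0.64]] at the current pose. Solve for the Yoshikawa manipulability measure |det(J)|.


det(J) = 0.15*0.64 - (-1.06)*(1.95) = 2.1630
|det(J)| = 2.1630

2.1630


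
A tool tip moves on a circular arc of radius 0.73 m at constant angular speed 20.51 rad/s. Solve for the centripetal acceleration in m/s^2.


a_c = omega^2 * r = 20.51^2 * 0.73 = 307.0819

307.0819 m/s^2


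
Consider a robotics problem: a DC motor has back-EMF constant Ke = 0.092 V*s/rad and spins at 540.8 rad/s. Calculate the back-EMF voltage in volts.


V_emf = Ke * omega = 0.092*540.8 = 49.7536

49.7536 V


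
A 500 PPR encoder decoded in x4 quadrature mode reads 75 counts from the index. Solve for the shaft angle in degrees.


angle = counts * 360 / (PPR*4) = 75 * 360 / 2000 = 13.5000

13.5000 degrees


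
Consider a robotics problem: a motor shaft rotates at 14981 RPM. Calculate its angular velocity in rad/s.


omega = 14981 * 2*pi/60 = 1568.8067

1568.8067 rad/s


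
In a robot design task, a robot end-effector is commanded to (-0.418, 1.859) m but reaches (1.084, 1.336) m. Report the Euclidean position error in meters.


dx = 1.084 - (-0.418) = 1.5020, dy = 1.336 - (1.859) = -0.5230
err = sqrt(2.256004 + 0.273529) = 1.5905

1.5905 m


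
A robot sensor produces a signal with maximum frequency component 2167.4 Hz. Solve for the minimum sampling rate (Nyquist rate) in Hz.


f_s,min = 2*f_max = 2*2167.4 = 4334.8000

4334.8000 Hz


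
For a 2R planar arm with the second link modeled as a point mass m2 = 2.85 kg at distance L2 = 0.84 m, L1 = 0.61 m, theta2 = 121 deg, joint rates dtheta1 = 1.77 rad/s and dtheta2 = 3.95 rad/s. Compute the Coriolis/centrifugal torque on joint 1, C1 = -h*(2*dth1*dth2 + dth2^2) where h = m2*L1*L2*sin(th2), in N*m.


h = m2*L1*L2*sin(th2) = 2.85*0.61*0.84*sin(121 deg) = 1.251756
C1 = -h*(2*1.77*3.95 + 3.95^2) = -1.251756*29.5855 = -37.0338

-37.0338 N*m


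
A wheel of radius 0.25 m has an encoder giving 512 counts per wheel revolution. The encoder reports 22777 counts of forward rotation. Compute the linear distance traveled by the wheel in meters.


revs = 22777/512 = 44.486328
d = revs * 2*pi*r = 44.486328 * 2*pi*0.25 = 69.8790

69.8790 m


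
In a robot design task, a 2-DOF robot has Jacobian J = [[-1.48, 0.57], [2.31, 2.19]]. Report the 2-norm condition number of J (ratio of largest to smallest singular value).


JJ^T eigenvalues: trace(JJ^T) = 12.6475, det(JJ^T) = det(J)^2 = 20.77445241
s_max^2 = (12.6475 + sqrt(76.86144661))/2 = 10.70728301
s_min^2 = (12.6475 - sqrt(76.86144661))/2 = 1.94021699
kappa = s_max/s_min = sqrt(10.70728301/1.94021699) = 2.3492

2.3492


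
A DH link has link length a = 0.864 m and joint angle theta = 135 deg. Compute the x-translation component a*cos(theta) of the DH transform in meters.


a*cos(theta) = 0.864*cos(135 deg) = -0.6109

-0.6109 m


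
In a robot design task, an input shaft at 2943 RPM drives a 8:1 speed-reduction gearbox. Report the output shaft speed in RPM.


omega_out = omega_in / N = 2943 / 8 = 367.8750

367.8750 RPM


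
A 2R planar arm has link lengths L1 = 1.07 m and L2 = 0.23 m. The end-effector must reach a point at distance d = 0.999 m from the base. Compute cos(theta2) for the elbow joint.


cos(th2) = (d^2 - L1^2 - L2^2)/(2*L1*L2) = (0.999^2 - 1.07^2 - 0.23^2)/(2*1.07*0.23) = -0.4059

-0.4059


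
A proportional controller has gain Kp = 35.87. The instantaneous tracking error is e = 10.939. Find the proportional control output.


u_P = Kp * e = 35.87 * 10.939 = 392.3819

392.3819


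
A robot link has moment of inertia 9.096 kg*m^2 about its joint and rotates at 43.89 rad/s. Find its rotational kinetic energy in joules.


KE = (1/2)*I*omega^2 = 0.5*9.096*43.89^2 = 8760.9584

8760.9584 J


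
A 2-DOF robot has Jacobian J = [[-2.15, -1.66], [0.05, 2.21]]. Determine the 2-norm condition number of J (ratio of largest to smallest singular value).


JJ^T eigenvalues: trace(JJ^T) = 12.2647, det(JJ^T) = det(J)^2 = 21.79489225
s_max^2 = (12.2647 + sqrt(63.24329709))/2 = 10.10863272
s_min^2 = (12.2647 - sqrt(63.24329709))/2 = 2.15606728
kappa = s_max/s_min = sqrt(10.10863272/2.15606728) = 2.1653

2.1653


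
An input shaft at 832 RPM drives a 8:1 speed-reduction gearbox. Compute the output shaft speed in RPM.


omega_out = omega_in / N = 832 / 8 = 104.0000

104.0000 RPM


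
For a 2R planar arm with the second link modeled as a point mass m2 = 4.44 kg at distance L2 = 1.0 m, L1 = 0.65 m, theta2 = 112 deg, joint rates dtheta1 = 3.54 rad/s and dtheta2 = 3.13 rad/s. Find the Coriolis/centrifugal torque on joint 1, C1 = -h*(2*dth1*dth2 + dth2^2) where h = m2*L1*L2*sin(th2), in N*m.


h = m2*L1*L2*sin(th2) = 4.44*0.65*1.0*sin(112 deg) = 2.675853
C1 = -h*(2*3.54*3.13 + 3.13^2) = -2.675853*31.9573 = -85.5130

-85.5130 N*m


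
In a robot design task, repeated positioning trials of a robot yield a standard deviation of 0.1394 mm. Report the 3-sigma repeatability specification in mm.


repeatability = 3*sigma = 3*0.1394 = 0.4182

0.4182 mm


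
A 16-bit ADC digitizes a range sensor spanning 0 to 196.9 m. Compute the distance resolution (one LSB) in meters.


res = range / 2^n = 196.9/2^16 = 196.9/65536 = 0.0030

0.0030 m


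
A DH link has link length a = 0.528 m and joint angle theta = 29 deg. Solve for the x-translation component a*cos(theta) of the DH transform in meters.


a*cos(theta) = 0.528*cos(29 deg) = 0.4618

0.4618 m


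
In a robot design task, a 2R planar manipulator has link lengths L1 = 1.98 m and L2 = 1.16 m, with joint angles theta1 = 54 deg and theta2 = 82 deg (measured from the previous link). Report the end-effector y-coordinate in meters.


y = L1*sin(th1) + L2*sin(th1+th2) = 1.98*sin(54 deg) + 1.16*sin(136 deg) = 2.4077

2.4077 m


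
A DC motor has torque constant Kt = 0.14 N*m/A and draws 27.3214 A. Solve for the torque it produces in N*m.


tau = Kt * I = 0.14*27.3214 = 3.8250

3.8250 N*m


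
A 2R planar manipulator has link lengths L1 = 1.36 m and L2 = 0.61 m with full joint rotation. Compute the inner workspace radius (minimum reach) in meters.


r_min = |L1 - L2| = |1.36 - 0.61| = 0.7500

0.7500 m


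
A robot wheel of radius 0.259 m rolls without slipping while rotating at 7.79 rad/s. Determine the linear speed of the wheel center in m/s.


v = omega * r = 7.79 * 0.259 = 2.0176

2.0176 m/s


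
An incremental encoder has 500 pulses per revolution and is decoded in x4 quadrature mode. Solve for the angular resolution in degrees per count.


resolution = 360 / (PPR * 4) = 360 / 2000 = 0.1800

0.1800 degrees


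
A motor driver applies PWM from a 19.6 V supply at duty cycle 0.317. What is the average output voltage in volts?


V_avg = V_supply * D = 19.6*0.317 = 6.2132

6.2132 V


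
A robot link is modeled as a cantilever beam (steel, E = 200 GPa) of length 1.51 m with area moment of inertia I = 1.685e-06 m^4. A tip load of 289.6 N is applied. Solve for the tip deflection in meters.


delta = F*L^3/(3*E*I) = 289.6*1.51^3/(3*2.000e+11*1.685e-06)
      = 997.0786096/1011000 = 9.8623e-04

9.8623e-04 m


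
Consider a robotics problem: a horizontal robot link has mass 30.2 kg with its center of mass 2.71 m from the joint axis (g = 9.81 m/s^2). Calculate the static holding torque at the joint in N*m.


tau = m*g*L = 30.2 * 9.81 * 2.71 = 802.8700

802.8700 N*m


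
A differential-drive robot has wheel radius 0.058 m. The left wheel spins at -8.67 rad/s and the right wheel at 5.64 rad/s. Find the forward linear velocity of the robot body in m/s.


v = r*(wR + wL)/2 = 0.058*(5.64 + -8.67)/2 = -0.0879

-0.0879 m/s


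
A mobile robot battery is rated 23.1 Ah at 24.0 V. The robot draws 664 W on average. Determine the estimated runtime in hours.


E = 23.1*24.0 = 554.4000 Wh
t = E/P = 554.4000/664 = 0.8349

0.8349 hours


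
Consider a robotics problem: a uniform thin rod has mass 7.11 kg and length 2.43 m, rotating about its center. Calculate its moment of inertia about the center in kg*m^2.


I = (1/12)*m*L^2 = (1/12)*7.11*2.43^2 = 3.4987

3.4987 kg*m^2


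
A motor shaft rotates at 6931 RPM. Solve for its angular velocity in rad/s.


omega = 6931 * 2*pi/60 = 725.8126

725.8126 rad/s


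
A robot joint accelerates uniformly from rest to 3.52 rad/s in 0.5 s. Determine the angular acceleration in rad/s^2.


alpha = delta_omega / t = 3.52 / 0.5 = 7.0400

7.0400 rad/s^2


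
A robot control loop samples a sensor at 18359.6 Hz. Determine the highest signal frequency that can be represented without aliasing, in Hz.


f_max = f_s/2 = 18359.6/2 = 9179.8000

9179.8000 Hz


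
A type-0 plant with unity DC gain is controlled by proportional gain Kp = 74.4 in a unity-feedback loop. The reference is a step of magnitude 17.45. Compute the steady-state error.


e_ss = R/(1 + Kp) = 17.45/(1 + 74.4) = 17.45/75.4000 = 0.2314

0.2314


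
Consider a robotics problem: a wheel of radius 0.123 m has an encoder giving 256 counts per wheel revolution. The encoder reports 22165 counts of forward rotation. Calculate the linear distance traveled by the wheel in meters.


revs = 22165/256 = 86.582031
d = revs * 2*pi*r = 86.582031 * 2*pi*0.123 = 66.9133

66.9133 m


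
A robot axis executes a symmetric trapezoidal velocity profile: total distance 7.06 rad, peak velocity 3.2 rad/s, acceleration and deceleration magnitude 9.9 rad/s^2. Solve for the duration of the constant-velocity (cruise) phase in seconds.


t_acc = v/a = 0.323232 s, d_acc = v^2/(2a) = 0.517172 rad each
d_cruise = 7.06 - 2*0.517172 = 6.025656 rad
t_cruise = d_cruise/v = 6.025656/3.2 = 1.8830

1.8830 s


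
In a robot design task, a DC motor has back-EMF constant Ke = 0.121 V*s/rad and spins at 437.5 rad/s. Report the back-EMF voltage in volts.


V_emf = Ke * omega = 0.121*437.5 = 52.9375

52.9375 V


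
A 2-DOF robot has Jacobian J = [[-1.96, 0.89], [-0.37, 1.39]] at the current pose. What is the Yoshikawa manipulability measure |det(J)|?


det(J) = -1.96*1.39 - (0.89)*(-0.37) = -2.3951
|det(J)| = 2.3951

2.3951


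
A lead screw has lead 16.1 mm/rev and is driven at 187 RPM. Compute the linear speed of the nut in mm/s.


v = lead * (RPM/60) = 16.1*187/60 = 50.1783

50.1783 mm/s


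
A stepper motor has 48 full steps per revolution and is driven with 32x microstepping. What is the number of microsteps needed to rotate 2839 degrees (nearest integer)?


step_size = 360/(48*32) = 360/1536 = 0.234375 deg
n = 2839/(360/1536) = 2839*1536/360 = 12113.0667 -> 12113

12113 steps


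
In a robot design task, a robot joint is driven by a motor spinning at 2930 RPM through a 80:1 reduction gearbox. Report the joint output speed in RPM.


omega_joint = omega_motor / N = 2930 / 80 = 36.6250

36.6250 RPM


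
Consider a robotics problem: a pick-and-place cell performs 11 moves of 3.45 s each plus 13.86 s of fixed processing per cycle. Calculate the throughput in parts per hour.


T_cycle = 11*3.45 + 13.86 = 51.8100 s
rate = 3600/T = 69.4847

69.4847 parts/hour


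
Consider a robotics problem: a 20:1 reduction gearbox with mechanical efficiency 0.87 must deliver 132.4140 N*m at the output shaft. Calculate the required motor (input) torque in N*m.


tau_in = tau_out / (N * eta) = 132.4140 / (20 * 0.87) = 7.6100

7.6100 N*m


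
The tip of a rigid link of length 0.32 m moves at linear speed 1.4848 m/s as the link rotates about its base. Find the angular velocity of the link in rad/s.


omega = v / L = 1.4848 / 0.32 = 4.6400

4.6400 rad/s


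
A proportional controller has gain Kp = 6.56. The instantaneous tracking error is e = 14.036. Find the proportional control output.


u_P = Kp * e = 6.56 * 14.036 = 92.0762

92.0762


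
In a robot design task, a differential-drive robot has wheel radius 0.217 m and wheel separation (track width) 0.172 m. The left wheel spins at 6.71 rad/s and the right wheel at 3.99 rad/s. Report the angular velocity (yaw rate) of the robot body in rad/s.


omega = r*(wR - wL)/L = 0.217*(3.99 - (6.71))/0.172 = -3.4316

-3.4316 rad/s


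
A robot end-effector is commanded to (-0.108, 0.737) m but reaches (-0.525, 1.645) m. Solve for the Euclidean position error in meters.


dx = -0.525 - (-0.108) = -0.4170, dy = 1.645 - (0.737) = 0.9080
err = sqrt(0.173889 + 0.824464) = 0.9992

0.9992 m


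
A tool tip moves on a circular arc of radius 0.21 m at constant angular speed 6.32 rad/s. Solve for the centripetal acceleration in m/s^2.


a_c = omega^2 * r = 6.32^2 * 0.21 = 8.3879

8.3879 m/s^2


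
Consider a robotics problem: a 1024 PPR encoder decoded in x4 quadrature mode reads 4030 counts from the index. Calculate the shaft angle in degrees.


angle = counts * 360 / (PPR*4) = 4030 * 360 / 4096 = 354.1992

354.1992 degrees


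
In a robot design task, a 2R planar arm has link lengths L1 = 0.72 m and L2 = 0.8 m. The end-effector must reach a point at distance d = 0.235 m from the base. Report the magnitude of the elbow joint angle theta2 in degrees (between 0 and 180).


cos(th2) = (d^2 - L1^2 - L2^2)/(2*L1*L2) = (0.235^2 - 0.72^2 - 0.8^2)/(2*0.72*0.8) = -0.95761719
th2 = acos(-0.95761719) = 163.2591 deg

163.2591 degrees


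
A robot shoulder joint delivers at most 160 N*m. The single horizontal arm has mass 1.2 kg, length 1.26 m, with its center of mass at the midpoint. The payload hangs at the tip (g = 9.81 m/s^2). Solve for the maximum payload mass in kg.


tau_arm = m_arm*g*(L/2) = 1.2*9.81*1.26/2 = 7.4164 N*m
tau_payload = tau_max - tau_arm = 160 - 7.4164 = 152.5836
m_payload = tau_payload / (g*L) = 152.5836 / (9.81*1.26) = 12.3444

12.3444 kg


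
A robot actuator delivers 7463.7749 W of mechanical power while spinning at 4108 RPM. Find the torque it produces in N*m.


omega = 4108 * 2*pi/60 = 430.188754 rad/s
tau = P / omega = 7463.7749 / 430.188754 = 17.3500

17.3500 N*m


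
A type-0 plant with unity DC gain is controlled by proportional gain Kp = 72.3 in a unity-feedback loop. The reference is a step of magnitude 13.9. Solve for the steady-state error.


e_ss = R/(1 + Kp) = 13.9/(1 + 72.3) = 13.9/73.3000 = 0.1896

0.1896


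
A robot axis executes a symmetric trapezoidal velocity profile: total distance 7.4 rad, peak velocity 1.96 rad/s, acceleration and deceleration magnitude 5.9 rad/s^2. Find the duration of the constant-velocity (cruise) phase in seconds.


t_acc = v/a = 0.332203 s, d_acc = v^2/(2a) = 0.325559 rad each
d_cruise = 7.4 - 2*0.325559 = 6.748882 rad
t_cruise = d_cruise/v = 6.748882/1.96 = 3.4433

3.4433 s


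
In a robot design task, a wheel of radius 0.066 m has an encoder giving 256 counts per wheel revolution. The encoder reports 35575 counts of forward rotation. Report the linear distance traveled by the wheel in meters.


revs = 35575/256 = 138.964844
d = revs * 2*pi*r = 138.964844 * 2*pi*0.066 = 57.6274

57.6274 m
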